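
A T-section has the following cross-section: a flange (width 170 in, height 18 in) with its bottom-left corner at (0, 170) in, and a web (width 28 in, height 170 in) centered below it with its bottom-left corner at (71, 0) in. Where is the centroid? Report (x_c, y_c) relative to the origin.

x_c = 85.00 in, y_c = 121.78 in

web: A = 28 × 170 = 4760.00, centroid at (85.00, 85.00).
flange: A = 170 × 18 = 3060.00, centroid at (85.00, 179.00).
ΣA = 7820.00 in²
ΣAx_c = (4760.00)(85.00) + (3060.00)(85.00) = 664700.00 in³
ΣAy_c = (4760.00)(85.00) + (3060.00)(179.00) = 952340.00 in³
x_c = 664700.00 / 7820.00 = 85.00 in
y_c = 952340.00 / 7820.00 = 121.78 in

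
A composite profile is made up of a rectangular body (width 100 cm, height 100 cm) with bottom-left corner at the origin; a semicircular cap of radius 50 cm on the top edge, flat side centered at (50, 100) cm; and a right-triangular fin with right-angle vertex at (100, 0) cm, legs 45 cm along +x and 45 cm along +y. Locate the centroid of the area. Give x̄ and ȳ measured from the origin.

Part | A | x̄ᵢ | ȳᵢ | A·x̄ᵢ | A·ȳᵢ
rectangular body | 10000.00 | 50.00 | 50.00 | 500000.00 | 500000.00
semicircular top | 3926.99 | 50.00 | 121.22 | 196349.54 | 476032.42
triangular fin | 1012.50 | 115.00 | 15.00 | 116437.50 | 15187.50
Σ | 14939.49 |  |  | 812787.04 | 991219.92
x̄ = 812787.04 / 14939.49 = 54.41 cm
ȳ = 991219.92 / 14939.49 = 66.35 cm

x̄ = 54.41 cm, ȳ = 66.35 cm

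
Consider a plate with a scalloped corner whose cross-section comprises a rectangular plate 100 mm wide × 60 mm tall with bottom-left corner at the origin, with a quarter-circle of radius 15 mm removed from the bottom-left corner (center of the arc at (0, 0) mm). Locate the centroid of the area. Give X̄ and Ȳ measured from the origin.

plate: A = 100 × 60 = 6000.00, centroid at (50.00, 30.00).
removed quarter-circle: A = −¼π·15² = -176.71, centroid at (6.37, 6.37).
ΣA = 5823.29 mm²
ΣAX̄ = (6000.00)(50.00) + (-176.71)(6.37) = 298875.00 mm³
ΣAȲ = (6000.00)(30.00) + (-176.71)(6.37) = 178875.00 mm³
X̄ = 298875.00 / 5823.29 = 51.32 mm
Ȳ = 178875.00 / 5823.29 = 30.72 mm

X̄ = 51.32 mm, Ȳ = 30.72 mm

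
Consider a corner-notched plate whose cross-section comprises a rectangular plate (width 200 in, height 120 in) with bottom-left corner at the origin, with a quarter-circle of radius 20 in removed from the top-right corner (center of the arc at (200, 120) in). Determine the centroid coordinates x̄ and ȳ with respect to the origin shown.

x̄ = 98.79 in, ȳ = 59.32 in

plate: A = 200 × 120 = 24000.00, centroid at (100.00, 60.00).
removed quarter-circle: A = −¼π·20² = -314.16, centroid at (191.51, 111.51).
ΣA = 23685.84 in²
ΣAx̄ = (24000.00)(100.00) + (-314.16)(191.51) = 2339834.81 in³
ΣAȳ = (24000.00)(60.00) + (-314.16)(111.51) = 1404967.55 in³
x̄ = 2339834.81 / 23685.84 = 98.79 in
ȳ = 1404967.55 / 23685.84 = 59.32 in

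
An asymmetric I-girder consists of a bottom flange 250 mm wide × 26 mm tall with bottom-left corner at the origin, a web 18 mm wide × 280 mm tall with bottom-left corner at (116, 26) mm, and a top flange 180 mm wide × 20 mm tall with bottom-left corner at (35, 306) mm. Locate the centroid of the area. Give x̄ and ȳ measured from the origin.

x̄ = 125.00 mm, ȳ = 135.98 mm

Part | A | x̄ᵢ | ȳᵢ | A·x̄ᵢ | A·ȳᵢ
bottom flange | 6500.00 | 125.00 | 13.00 | 812500.00 | 84500.00
web | 5040.00 | 125.00 | 166.00 | 630000.00 | 836640.00
top flange | 3600.00 | 125.00 | 316.00 | 450000.00 | 1137600.00
Σ | 15140.00 |  |  | 1892500.00 | 2058740.00
x̄ = 1892500.00 / 15140.00 = 125.00 mm
ȳ = 2058740.00 / 15140.00 = 135.98 mm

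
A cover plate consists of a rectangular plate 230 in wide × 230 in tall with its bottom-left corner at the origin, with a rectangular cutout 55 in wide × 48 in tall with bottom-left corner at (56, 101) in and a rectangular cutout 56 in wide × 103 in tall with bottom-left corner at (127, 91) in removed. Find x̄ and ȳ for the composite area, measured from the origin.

plate: A = 230 × 230 = 52900.00, centroid at (115.00, 115.00).
hole 1: A = −(55 × 48) = -2640.00, centroid at (83.50, 125.00).
hole 2: A = −(56 × 103) = -5768.00, centroid at (155.00, 142.50).
ΣA = 44492.00 in², ΣAx̄ = 4969020.00 in³, ΣAȳ = 4931560.00 in³.
x̄ = 4969020.00/44492.00 = 111.68 in; ȳ = 4931560.00/44492.00 = 110.84 in.

x̄ = 111.68 in, ȳ = 110.84 in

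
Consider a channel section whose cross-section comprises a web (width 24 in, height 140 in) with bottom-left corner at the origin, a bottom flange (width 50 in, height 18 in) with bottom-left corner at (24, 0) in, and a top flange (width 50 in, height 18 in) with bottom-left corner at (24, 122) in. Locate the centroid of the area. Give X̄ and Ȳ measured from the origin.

X̄ = 24.91 in, Ȳ = 70.00 in

web: A = 24 × 140 = 3360.00, centroid at (12.00, 70.00).
bottom flange: A = 50 × 18 = 900.00, centroid at (49.00, 9.00).
top flange: A = 50 × 18 = 900.00, centroid at (49.00, 131.00).
ΣA = 5160.00 in²
ΣAX̄ = (3360.00)(12.00) + (900.00)(49.00) + (900.00)(49.00) = 128520.00 in³
ΣAȲ = (3360.00)(70.00) + (900.00)(9.00) + (900.00)(131.00) = 361200.00 in³
X̄ = 128520.00 / 5160.00 = 24.91 in
Ȳ = 361200.00 / 5160.00 = 70.00 in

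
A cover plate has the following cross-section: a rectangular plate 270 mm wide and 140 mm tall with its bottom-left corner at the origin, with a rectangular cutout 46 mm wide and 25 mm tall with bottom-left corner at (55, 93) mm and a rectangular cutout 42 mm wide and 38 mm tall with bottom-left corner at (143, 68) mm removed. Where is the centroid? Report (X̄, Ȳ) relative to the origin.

X̄ = 135.55 mm, Ȳ = 68.06 mm

Part | A | x̄ᵢ | ȳᵢ | A·x̄ᵢ | A·ȳᵢ
plate | 37800.00 | 135.00 | 70.00 | 5103000.00 | 2646000.00
hole 1 | -1150.00 | 78.00 | 105.50 | -89700.00 | -121325.00
hole 2 | -1596.00 | 164.00 | 87.00 | -261744.00 | -138852.00
Σ | 35054.00 |  |  | 4751556.00 | 2385823.00
X̄ = 4751556.00 / 35054.00 = 135.55 mm
Ȳ = 2385823.00 / 35054.00 = 68.06 mm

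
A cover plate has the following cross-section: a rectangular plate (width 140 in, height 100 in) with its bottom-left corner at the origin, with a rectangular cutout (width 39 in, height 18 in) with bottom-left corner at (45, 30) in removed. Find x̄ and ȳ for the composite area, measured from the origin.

x̄ = 70.29 in, ȳ = 50.58 in

plate: A = 140 × 100 = 14000.00, centroid at (70.00, 50.00).
hole: A = −(39 × 18) = -702.00, centroid at (64.50, 39.00).
ΣA = 13298.00 in²
ΣAx̄ = (14000.00)(70.00) + (-702.00)(64.50) = 934721.00 in³
ΣAȳ = (14000.00)(50.00) + (-702.00)(39.00) = 672622.00 in³
x̄ = 934721.00 / 13298.00 = 70.29 in
ȳ = 672622.00 / 13298.00 = 50.58 in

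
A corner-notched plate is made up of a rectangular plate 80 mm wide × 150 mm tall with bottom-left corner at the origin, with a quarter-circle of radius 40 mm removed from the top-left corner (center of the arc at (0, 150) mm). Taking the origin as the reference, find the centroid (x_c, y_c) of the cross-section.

plate: A = 80 × 150 = 12000.00, centroid at (40.00, 75.00).
removed quarter-circle: A = −¼π·40² = -1256.64, centroid at (16.98, 133.02).
ΣA = 10743.36 mm²
ΣAx_c = (12000.00)(40.00) + (-1256.64)(16.98) = 458666.67 mm³
ΣAy_c = (12000.00)(75.00) + (-1256.64)(133.02) = 732837.77 mm³
x_c = 458666.67 / 10743.36 = 42.69 mm
y_c = 732837.77 / 10743.36 = 68.21 mm

x_c = 42.69 mm, y_c = 68.21 mm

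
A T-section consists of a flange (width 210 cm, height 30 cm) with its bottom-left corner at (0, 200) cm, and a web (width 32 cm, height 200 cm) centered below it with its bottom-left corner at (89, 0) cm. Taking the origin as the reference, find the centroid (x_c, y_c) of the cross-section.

Part | A | x̄ᵢ | ȳᵢ | A·x̄ᵢ | A·ȳᵢ
web | 6400.00 | 105.00 | 100.00 | 672000.00 | 640000.00
flange | 6300.00 | 105.00 | 215.00 | 661500.00 | 1354500.00
Σ | 12700.00 |  |  | 1333500.00 | 1994500.00
x_c = 1333500.00 / 12700.00 = 105.00 cm
y_c = 1994500.00 / 12700.00 = 157.05 cm

x_c = 105.00 cm, y_c = 157.05 cm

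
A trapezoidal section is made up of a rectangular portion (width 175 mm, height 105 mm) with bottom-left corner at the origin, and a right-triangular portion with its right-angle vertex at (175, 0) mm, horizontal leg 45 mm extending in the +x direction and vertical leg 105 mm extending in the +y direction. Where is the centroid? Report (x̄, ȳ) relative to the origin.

x̄ = 99.18 mm, ȳ = 50.51 mm

rectangular portion: A = 175 × 105 = 18375.00, centroid at (87.50, 52.50).
triangular portion: A = ½·45·105 = 2362.50, centroid at (190.00, 35.00).
ΣA = 20737.50 mm²
ΣAx̄ = (18375.00)(87.50) + (2362.50)(190.00) = 2056687.50 mm³
ΣAȳ = (18375.00)(52.50) + (2362.50)(35.00) = 1047375.00 mm³
x̄ = 2056687.50 / 20737.50 = 99.18 mm
ȳ = 1047375.00 / 20737.50 = 50.51 mm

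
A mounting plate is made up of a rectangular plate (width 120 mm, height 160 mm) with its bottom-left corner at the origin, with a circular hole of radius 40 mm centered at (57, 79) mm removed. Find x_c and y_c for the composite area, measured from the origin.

x_c = 61.06 mm, y_c = 80.35 mm

Part | A | x̄ᵢ | ȳᵢ | A·x̄ᵢ | A·ȳᵢ
plate | 19200.00 | 60.00 | 80.00 | 1152000.00 | 1536000.00
hole | -5026.55 | 57.00 | 79.00 | -286513.25 | -397097.31
Σ | 14173.45 |  |  | 865486.75 | 1138902.69
x_c = 865486.75 / 14173.45 = 61.06 mm
y_c = 1138902.69 / 14173.45 = 80.35 mm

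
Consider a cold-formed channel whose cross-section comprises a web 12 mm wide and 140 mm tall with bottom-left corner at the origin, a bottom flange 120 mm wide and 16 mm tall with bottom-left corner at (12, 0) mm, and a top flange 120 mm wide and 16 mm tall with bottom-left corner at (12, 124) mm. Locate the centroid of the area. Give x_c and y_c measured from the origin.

x_c = 51.91 mm, y_c = 70.00 mm

Part | A | x̄ᵢ | ȳᵢ | A·x̄ᵢ | A·ȳᵢ
web | 1680.00 | 6.00 | 70.00 | 10080.00 | 117600.00
bottom flange | 1920.00 | 72.00 | 8.00 | 138240.00 | 15360.00
top flange | 1920.00 | 72.00 | 132.00 | 138240.00 | 253440.00
Σ | 5520.00 |  |  | 286560.00 | 386400.00
x_c = 286560.00 / 5520.00 = 51.91 mm
y_c = 386400.00 / 5520.00 = 70.00 mm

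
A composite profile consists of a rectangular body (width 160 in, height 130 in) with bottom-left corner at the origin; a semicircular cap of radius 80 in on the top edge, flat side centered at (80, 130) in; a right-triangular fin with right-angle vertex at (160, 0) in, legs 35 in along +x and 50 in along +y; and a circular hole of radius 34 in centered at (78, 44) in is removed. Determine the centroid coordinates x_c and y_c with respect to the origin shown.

x_c = 83.11 in, y_c = 101.62 in

Part | A | x̄ᵢ | ȳᵢ | A·x̄ᵢ | A·ȳᵢ
rectangular body | 20800.00 | 80.00 | 65.00 | 1664000.00 | 1352000.00
semicircular top | 10053.10 | 80.00 | 163.95 | 804247.72 | 1648235.88
triangular fin | 875.00 | 171.67 | 16.67 | 150208.33 | 14583.33
hole | -3631.68 | 78.00 | 44.00 | -283271.13 | -159793.97
Σ | 28096.42 |  |  | 2335184.93 | 2855025.24
x_c = 2335184.93 / 28096.42 = 83.11 in
y_c = 2855025.24 / 28096.42 = 101.62 in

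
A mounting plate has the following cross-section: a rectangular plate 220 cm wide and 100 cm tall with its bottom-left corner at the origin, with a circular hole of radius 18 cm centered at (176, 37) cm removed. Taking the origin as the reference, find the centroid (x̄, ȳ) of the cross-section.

plate: A = 220 × 100 = 22000.00, centroid at (110.00, 50.00).
hole: A = −π·18² = -1017.88, centroid at (176.00, 37.00).
ΣA = 20982.12 cm², ΣAx̄ = 2240853.82 cm³, ΣAȳ = 1062338.59 cm³.
x̄ = 2240853.82/20982.12 = 106.80 cm; ȳ = 1062338.59/20982.12 = 50.63 cm.

x̄ = 106.80 cm, ȳ = 50.63 cm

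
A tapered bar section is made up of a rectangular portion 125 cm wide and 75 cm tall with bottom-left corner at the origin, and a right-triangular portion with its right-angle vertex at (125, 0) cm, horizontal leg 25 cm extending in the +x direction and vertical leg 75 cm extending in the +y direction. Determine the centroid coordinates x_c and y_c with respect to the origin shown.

rectangular portion: A = 125 × 75 = 9375.00, centroid at (62.50, 37.50).
triangular portion: A = ½·25·75 = 937.50, centroid at (133.33, 25.00).
ΣA = 10312.50 cm²
ΣAx_c = (9375.00)(62.50) + (937.50)(133.33) = 710937.50 cm³
ΣAy_c = (9375.00)(37.50) + (937.50)(25.00) = 375000.00 cm³
x_c = 710937.50 / 10312.50 = 68.94 cm
y_c = 375000.00 / 10312.50 = 36.36 cm

x_c = 68.94 cm, y_c = 36.36 cm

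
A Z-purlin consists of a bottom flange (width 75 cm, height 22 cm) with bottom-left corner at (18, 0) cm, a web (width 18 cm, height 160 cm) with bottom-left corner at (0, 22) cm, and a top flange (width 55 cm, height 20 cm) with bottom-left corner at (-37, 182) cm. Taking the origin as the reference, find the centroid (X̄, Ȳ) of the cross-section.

X̄ = 19.01 cm, Ȳ = 92.91 cm

bottom flange: A = 75 × 22 = 1650.00, centroid at (55.50, 11.00).
web: A = 18 × 160 = 2880.00, centroid at (9.00, 102.00).
top flange: A = 55 × 20 = 1100.00, centroid at (-9.50, 192.00).
ΣA = 5630.00 cm²
ΣAX̄ = (1650.00)(55.50) + (2880.00)(9.00) + (1100.00)(-9.50) = 107045.00 cm³
ΣAȲ = (1650.00)(11.00) + (2880.00)(102.00) + (1100.00)(192.00) = 523110.00 cm³
X̄ = 107045.00 / 5630.00 = 19.01 cm
Ȳ = 523110.00 / 5630.00 = 92.91 cm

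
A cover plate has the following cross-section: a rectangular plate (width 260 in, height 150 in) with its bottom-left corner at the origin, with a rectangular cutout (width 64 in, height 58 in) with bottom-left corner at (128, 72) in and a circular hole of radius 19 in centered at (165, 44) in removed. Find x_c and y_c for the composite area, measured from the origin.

x_c = 125.58 in, y_c = 73.20 in

plate: A = 260 × 150 = 39000.00, centroid at (130.00, 75.00).
hole 1: A = −(64 × 58) = -3712.00, centroid at (160.00, 101.00).
hole 2: A = −π·19² = -1134.11, centroid at (165.00, 44.00).
ΣA = 34153.89 in², ΣAx_c = 4288951.03 in³, ΣAy_c = 2500186.94 in³.
x_c = 4288951.03/34153.89 = 125.58 in; y_c = 2500186.94/34153.89 = 73.20 in.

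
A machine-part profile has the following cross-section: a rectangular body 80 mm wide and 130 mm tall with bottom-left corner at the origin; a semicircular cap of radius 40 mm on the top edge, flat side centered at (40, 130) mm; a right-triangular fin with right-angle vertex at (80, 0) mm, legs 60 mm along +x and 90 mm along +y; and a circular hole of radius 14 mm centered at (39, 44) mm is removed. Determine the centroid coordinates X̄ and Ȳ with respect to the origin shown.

Part | A | x̄ᵢ | ȳᵢ | A·x̄ᵢ | A·ȳᵢ
rectangular body | 10400.00 | 40.00 | 65.00 | 416000.00 | 676000.00
semicircular top | 2513.27 | 40.00 | 146.98 | 100530.96 | 369392.30
triangular fin | 2700.00 | 100.00 | 30.00 | 270000.00 | 81000.00
hole | -615.75 | 39.00 | 44.00 | -24014.33 | -27093.10
Σ | 14997.52 |  |  | 762516.63 | 1099299.21
X̄ = 762516.63 / 14997.52 = 50.84 mm
Ȳ = 1099299.21 / 14997.52 = 73.30 mm

X̄ = 50.84 mm, Ȳ = 73.30 mm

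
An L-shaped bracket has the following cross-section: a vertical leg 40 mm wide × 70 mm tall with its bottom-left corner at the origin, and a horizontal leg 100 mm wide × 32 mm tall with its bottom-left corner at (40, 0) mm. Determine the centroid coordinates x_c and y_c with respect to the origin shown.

x_c = 57.33 mm, y_c = 24.87 mm

Part | A | x̄ᵢ | ȳᵢ | A·x̄ᵢ | A·ȳᵢ
vertical leg | 2800.00 | 20.00 | 35.00 | 56000.00 | 98000.00
horizontal leg | 3200.00 | 90.00 | 16.00 | 288000.00 | 51200.00
Σ | 6000.00 |  |  | 344000.00 | 149200.00
x_c = 344000.00 / 6000.00 = 57.33 mm
y_c = 149200.00 / 6000.00 = 24.87 mm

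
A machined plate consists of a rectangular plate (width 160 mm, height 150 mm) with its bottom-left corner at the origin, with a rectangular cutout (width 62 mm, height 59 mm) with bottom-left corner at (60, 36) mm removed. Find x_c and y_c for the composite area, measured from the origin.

x_c = 78.02 mm, y_c = 76.71 mm

plate: A = 160 × 150 = 24000.00, centroid at (80.00, 75.00).
hole: A = −(62 × 59) = -3658.00, centroid at (91.00, 65.50).
ΣA = 20342.00 mm²
ΣAx_c = (24000.00)(80.00) + (-3658.00)(91.00) = 1587122.00 mm³
ΣAy_c = (24000.00)(75.00) + (-3658.00)(65.50) = 1560401.00 mm³
x_c = 1587122.00 / 20342.00 = 78.02 mm
y_c = 1560401.00 / 20342.00 = 76.71 mm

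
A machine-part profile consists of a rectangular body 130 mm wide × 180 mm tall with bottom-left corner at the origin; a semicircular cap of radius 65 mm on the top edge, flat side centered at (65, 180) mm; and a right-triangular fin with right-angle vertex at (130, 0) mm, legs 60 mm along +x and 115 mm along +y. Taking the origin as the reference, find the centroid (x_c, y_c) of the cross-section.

Part | A | x̄ᵢ | ȳᵢ | A·x̄ᵢ | A·ȳᵢ
rectangular body | 23400.00 | 65.00 | 90.00 | 1521000.00 | 2106000.00
semicircular top | 6636.61 | 65.00 | 207.59 | 431379.94 | 1377673.94
triangular fin | 3450.00 | 150.00 | 38.33 | 517500.00 | 132250.00
Σ | 33486.61 |  |  | 2469879.94 | 3615923.94
x_c = 2469879.94 / 33486.61 = 73.76 mm
y_c = 3615923.94 / 33486.61 = 107.98 mm

x_c = 73.76 mm, y_c = 107.98 mm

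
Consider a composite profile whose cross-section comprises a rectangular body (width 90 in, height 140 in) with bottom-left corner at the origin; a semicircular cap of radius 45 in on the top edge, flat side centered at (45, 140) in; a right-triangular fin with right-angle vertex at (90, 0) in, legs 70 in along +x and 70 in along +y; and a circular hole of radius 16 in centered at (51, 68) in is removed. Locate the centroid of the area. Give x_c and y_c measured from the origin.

rectangular body: A = 90 × 140 = 12600.00, centroid at (45.00, 70.00).
semicircular top: A = ½π·45² = 3180.86, centroid at (45.00, 159.10).
triangular fin: A = ½·70·70 = 2450.00, centroid at (113.33, 23.33).
hole: A = −π·16² = -804.25, centroid at (51.00, 68.00).
ΣA = 17426.61 in², ΣAx_c = 946788.85 in³, ΣAy_c = 1390548.58 in³.
x_c = 946788.85/17426.61 = 54.33 in; y_c = 1390548.58/17426.61 = 79.79 in.

x_c = 54.33 in, y_c = 79.79 in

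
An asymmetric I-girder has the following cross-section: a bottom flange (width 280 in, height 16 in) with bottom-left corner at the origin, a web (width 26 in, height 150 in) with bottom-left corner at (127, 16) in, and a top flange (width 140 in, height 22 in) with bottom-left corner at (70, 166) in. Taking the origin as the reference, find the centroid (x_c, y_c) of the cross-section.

x_c = 140.00 in, y_c = 81.67 in

Part | A | x̄ᵢ | ȳᵢ | A·x̄ᵢ | A·ȳᵢ
bottom flange | 4480.00 | 140.00 | 8.00 | 627200.00 | 35840.00
web | 3900.00 | 140.00 | 91.00 | 546000.00 | 354900.00
top flange | 3080.00 | 140.00 | 177.00 | 431200.00 | 545160.00
Σ | 11460.00 |  |  | 1604400.00 | 935900.00
x_c = 1604400.00 / 11460.00 = 140.00 in
y_c = 935900.00 / 11460.00 = 81.67 in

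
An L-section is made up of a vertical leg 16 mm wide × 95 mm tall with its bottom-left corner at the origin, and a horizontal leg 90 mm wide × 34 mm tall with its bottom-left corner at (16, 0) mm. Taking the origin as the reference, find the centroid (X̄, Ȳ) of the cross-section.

Part | A | x̄ᵢ | ȳᵢ | A·x̄ᵢ | A·ȳᵢ
vertical leg | 1520.00 | 8.00 | 47.50 | 12160.00 | 72200.00
horizontal leg | 3060.00 | 61.00 | 17.00 | 186660.00 | 52020.00
Σ | 4580.00 |  |  | 198820.00 | 124220.00
X̄ = 198820.00 / 4580.00 = 43.41 mm
Ȳ = 124220.00 / 4580.00 = 27.12 mm

X̄ = 43.41 mm, Ȳ = 27.12 mm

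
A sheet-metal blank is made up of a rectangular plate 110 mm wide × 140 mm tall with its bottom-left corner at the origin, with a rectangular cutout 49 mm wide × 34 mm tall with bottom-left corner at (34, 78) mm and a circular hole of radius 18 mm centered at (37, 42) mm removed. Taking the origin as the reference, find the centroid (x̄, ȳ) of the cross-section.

plate: A = 110 × 140 = 15400.00, centroid at (55.00, 70.00).
hole 1: A = −(49 × 34) = -1666.00, centroid at (58.50, 95.00).
hole 2: A = −π·18² = -1017.88, centroid at (37.00, 42.00).
ΣA = 12716.12 mm², ΣAx̄ = 711877.59 mm³, ΣAȳ = 876979.21 mm³.
x̄ = 711877.59/12716.12 = 55.98 mm; ȳ = 876979.21/12716.12 = 68.97 mm.

x̄ = 55.98 mm, ȳ = 68.97 mm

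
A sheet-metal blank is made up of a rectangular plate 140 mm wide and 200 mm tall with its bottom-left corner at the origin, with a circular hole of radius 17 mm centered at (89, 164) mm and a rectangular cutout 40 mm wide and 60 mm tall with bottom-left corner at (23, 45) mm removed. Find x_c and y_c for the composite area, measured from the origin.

x_c = 71.93 mm, y_c = 100.08 mm

plate: A = 140 × 200 = 28000.00, centroid at (70.00, 100.00).
hole 1: A = −π·17² = -907.92, centroid at (89.00, 164.00).
hole 2: A = −(40 × 60) = -2400.00, centroid at (43.00, 75.00).
ΣA = 24692.08 mm², ΣAx_c = 1775995.10 mm³, ΣAy_c = 2471101.07 mm³.
x_c = 1775995.10/24692.08 = 71.93 mm; y_c = 2471101.07/24692.08 = 100.08 mm.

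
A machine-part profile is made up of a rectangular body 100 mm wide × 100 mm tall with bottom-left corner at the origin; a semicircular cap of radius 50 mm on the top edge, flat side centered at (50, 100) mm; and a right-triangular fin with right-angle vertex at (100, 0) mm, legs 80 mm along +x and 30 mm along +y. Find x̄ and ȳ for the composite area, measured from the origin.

x̄ = 56.08 mm, ȳ = 65.32 mm

rectangular body: A = 100 × 100 = 10000.00, centroid at (50.00, 50.00).
semicircular top: A = ½π·50² = 3926.99, centroid at (50.00, 121.22).
triangular fin: A = ½·80·30 = 1200.00, centroid at (126.67, 10.00).
ΣA = 15126.99 mm², ΣAx̄ = 848349.54 mm³, ΣAȳ = 988032.42 mm³.
x̄ = 848349.54/15126.99 = 56.08 mm; ȳ = 988032.42/15126.99 = 65.32 mm.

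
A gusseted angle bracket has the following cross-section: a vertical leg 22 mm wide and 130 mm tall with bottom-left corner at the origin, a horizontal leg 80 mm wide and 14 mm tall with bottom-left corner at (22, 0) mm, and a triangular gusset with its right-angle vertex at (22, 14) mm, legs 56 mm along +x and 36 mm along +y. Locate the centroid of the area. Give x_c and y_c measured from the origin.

vertical leg: A = 22 × 130 = 2860.00, centroid at (11.00, 65.00).
horizontal leg: A = 80 × 14 = 1120.00, centroid at (62.00, 7.00).
gusset: A = ½·56·36 = 1008.00, centroid at (40.67, 26.00).
ΣA = 4988.00 mm²
ΣAx_c = (2860.00)(11.00) + (1120.00)(62.00) + (1008.00)(40.67) = 141892.00 mm³
ΣAy_c = (2860.00)(65.00) + (1120.00)(7.00) + (1008.00)(26.00) = 219948.00 mm³
x_c = 141892.00 / 4988.00 = 28.45 mm
y_c = 219948.00 / 4988.00 = 44.10 mm

x_c = 28.45 mm, y_c = 44.10 mm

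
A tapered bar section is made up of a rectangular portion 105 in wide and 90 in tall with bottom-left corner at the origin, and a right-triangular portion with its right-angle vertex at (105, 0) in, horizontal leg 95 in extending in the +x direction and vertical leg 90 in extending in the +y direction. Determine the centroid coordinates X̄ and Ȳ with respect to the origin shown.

Part | A | x̄ᵢ | ȳᵢ | A·x̄ᵢ | A·ȳᵢ
rectangular portion | 9450.00 | 52.50 | 45.00 | 496125.00 | 425250.00
triangular portion | 4275.00 | 136.67 | 30.00 | 584250.00 | 128250.00
Σ | 13725.00 |  |  | 1080375.00 | 553500.00
X̄ = 1080375.00 / 13725.00 = 78.72 in
Ȳ = 553500.00 / 13725.00 = 40.33 in

X̄ = 78.72 in, Ȳ = 40.33 in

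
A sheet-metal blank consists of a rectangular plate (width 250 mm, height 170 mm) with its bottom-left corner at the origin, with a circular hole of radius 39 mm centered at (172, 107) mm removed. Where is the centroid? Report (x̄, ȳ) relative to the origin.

x̄ = 119.05 mm, ȳ = 82.21 mm

Part | A | x̄ᵢ | ȳᵢ | A·x̄ᵢ | A·ȳᵢ
plate | 42500.00 | 125.00 | 85.00 | 5312500.00 | 3612500.00
hole | -4778.36 | 172.00 | 107.00 | -821878.34 | -511284.78
Σ | 37721.64 |  |  | 4490621.66 | 3101215.22
x̄ = 4490621.66 / 37721.64 = 119.05 mm
ȳ = 3101215.22 / 37721.64 = 82.21 mm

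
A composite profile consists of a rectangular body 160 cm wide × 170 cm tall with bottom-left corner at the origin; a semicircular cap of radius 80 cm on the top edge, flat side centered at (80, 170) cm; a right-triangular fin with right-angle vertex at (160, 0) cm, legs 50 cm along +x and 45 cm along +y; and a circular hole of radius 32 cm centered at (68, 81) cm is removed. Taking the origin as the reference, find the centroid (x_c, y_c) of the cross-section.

x_c = 84.19 cm, y_c = 117.14 cm

Part | A | x̄ᵢ | ȳᵢ | A·x̄ᵢ | A·ȳᵢ
rectangular body | 27200.00 | 80.00 | 85.00 | 2176000.00 | 2312000.00
semicircular top | 10053.10 | 80.00 | 203.95 | 804247.72 | 2050359.74
triangular fin | 1125.00 | 176.67 | 15.00 | 198750.00 | 16875.00
hole | -3216.99 | 68.00 | 81.00 | -218755.38 | -260576.26
Σ | 35161.11 |  |  | 2960242.34 | 4118658.48
x_c = 2960242.34 / 35161.11 = 84.19 cm
y_c = 4118658.48 / 35161.11 = 117.14 cm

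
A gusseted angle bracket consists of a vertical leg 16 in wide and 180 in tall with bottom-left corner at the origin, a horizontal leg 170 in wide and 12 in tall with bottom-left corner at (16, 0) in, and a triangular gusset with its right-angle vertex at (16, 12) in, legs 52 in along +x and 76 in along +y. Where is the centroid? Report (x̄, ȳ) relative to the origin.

Part | A | x̄ᵢ | ȳᵢ | A·x̄ᵢ | A·ȳᵢ
vertical leg | 2880.00 | 8.00 | 90.00 | 23040.00 | 259200.00
horizontal leg | 2040.00 | 101.00 | 6.00 | 206040.00 | 12240.00
gusset | 1976.00 | 33.33 | 37.33 | 65866.67 | 73770.67
Σ | 6896.00 |  |  | 294946.67 | 345210.67
x̄ = 294946.67 / 6896.00 = 42.77 in
ȳ = 345210.67 / 6896.00 = 50.06 in

x̄ = 42.77 in, ȳ = 50.06 in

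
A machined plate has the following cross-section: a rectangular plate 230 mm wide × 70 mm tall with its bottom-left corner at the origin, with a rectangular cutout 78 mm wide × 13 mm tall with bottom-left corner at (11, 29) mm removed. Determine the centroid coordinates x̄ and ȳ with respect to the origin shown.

Part | A | x̄ᵢ | ȳᵢ | A·x̄ᵢ | A·ȳᵢ
plate | 16100.00 | 115.00 | 35.00 | 1851500.00 | 563500.00
hole | -1014.00 | 50.00 | 35.50 | -50700.00 | -35997.00
Σ | 15086.00 |  |  | 1800800.00 | 527503.00
x̄ = 1800800.00 / 15086.00 = 119.37 mm
ȳ = 527503.00 / 15086.00 = 34.97 mm

x̄ = 119.37 mm, ȳ = 34.97 mm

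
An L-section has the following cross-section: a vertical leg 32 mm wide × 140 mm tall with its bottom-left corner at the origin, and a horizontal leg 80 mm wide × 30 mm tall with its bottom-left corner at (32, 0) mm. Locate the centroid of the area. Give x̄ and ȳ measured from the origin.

vertical leg: A = 32 × 140 = 4480.00, centroid at (16.00, 70.00).
horizontal leg: A = 80 × 30 = 2400.00, centroid at (72.00, 15.00).
ΣA = 6880.00 mm²
ΣAx̄ = (4480.00)(16.00) + (2400.00)(72.00) = 244480.00 mm³
ΣAȳ = (4480.00)(70.00) + (2400.00)(15.00) = 349600.00 mm³
x̄ = 244480.00 / 6880.00 = 35.53 mm
ȳ = 349600.00 / 6880.00 = 50.81 mm

x̄ = 35.53 mm, ȳ = 50.81 mm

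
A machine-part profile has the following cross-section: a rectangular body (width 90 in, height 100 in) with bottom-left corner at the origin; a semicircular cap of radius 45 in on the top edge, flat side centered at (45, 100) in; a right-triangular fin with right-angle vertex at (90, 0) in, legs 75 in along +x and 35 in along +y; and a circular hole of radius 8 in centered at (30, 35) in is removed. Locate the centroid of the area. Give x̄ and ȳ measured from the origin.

rectangular body: A = 90 × 100 = 9000.00, centroid at (45.00, 50.00).
semicircular top: A = ½π·45² = 3180.86, centroid at (45.00, 119.10).
triangular fin: A = ½·75·35 = 1312.50, centroid at (115.00, 11.67).
hole: A = −π·8² = -201.06, centroid at (30.00, 35.00).
ΣA = 13292.30 in²
ΣAx̄ = (9000.00)(45.00) + (3180.86)(45.00) + (1312.50)(115.00) + (-201.06)(30.00) = 693044.46 in³
ΣAȳ = (9000.00)(50.00) + (3180.86)(119.10) + (1312.50)(11.67) + (-201.06)(35.00) = 837111.59 in³
x̄ = 693044.46 / 13292.30 = 52.14 in
ȳ = 837111.59 / 13292.30 = 62.98 in

x̄ = 52.14 in, ȳ = 62.98 in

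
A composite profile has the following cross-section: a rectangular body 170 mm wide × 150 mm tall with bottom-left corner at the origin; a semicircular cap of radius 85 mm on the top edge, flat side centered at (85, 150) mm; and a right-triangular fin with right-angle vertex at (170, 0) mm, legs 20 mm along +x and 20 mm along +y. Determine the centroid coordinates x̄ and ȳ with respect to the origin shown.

x̄ = 85.49 mm, ȳ = 108.66 mm

Part | A | x̄ᵢ | ȳᵢ | A·x̄ᵢ | A·ȳᵢ
rectangular body | 25500.00 | 85.00 | 75.00 | 2167500.00 | 1912500.00
semicircular top | 11349.00 | 85.00 | 186.08 | 964665.29 | 2111767.19
triangular fin | 200.00 | 176.67 | 6.67 | 35333.33 | 1333.33
Σ | 37049.00 |  |  | 3167498.63 | 4025600.52
x̄ = 3167498.63 / 37049.00 = 85.49 mm
ȳ = 4025600.52 / 37049.00 = 108.66 mm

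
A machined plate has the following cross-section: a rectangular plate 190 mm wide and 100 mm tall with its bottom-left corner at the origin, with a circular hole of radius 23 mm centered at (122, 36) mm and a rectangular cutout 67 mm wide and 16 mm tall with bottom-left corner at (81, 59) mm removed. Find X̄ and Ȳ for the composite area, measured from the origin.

X̄ = 90.96 mm, Ȳ = 50.31 mm

plate: A = 190 × 100 = 19000.00, centroid at (95.00, 50.00).
hole 1: A = −π·23² = -1661.90, centroid at (122.00, 36.00).
hole 2: A = −(67 × 16) = -1072.00, centroid at (114.50, 67.00).
ΣA = 16266.10 mm², ΣAX̄ = 1479503.89 mm³, ΣAȲ = 818347.51 mm³.
X̄ = 1479503.89/16266.10 = 90.96 mm; Ȳ = 818347.51/16266.10 = 50.31 mm.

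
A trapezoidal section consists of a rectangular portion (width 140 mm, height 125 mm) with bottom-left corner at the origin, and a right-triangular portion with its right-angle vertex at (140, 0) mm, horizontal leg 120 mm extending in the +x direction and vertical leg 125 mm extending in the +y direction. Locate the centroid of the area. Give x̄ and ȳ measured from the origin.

x̄ = 103.00 mm, ȳ = 56.25 mm

rectangular portion: A = 140 × 125 = 17500.00, centroid at (70.00, 62.50).
triangular portion: A = ½·120·125 = 7500.00, centroid at (180.00, 41.67).
ΣA = 25000.00 mm²
ΣAx̄ = (17500.00)(70.00) + (7500.00)(180.00) = 2575000.00 mm³
ΣAȳ = (17500.00)(62.50) + (7500.00)(41.67) = 1406250.00 mm³
x̄ = 2575000.00 / 25000.00 = 103.00 mm
ȳ = 1406250.00 / 25000.00 = 56.25 mm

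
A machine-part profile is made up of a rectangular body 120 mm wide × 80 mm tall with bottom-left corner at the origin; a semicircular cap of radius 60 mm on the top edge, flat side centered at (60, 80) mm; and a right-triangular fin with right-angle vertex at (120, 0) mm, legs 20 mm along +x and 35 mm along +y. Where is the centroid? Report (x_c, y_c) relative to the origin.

x_c = 61.50 mm, y_c = 63.09 mm

Part | A | x̄ᵢ | ȳᵢ | A·x̄ᵢ | A·ȳᵢ
rectangular body | 9600.00 | 60.00 | 40.00 | 576000.00 | 384000.00
semicircular top | 5654.87 | 60.00 | 105.46 | 339292.01 | 596389.34
triangular fin | 350.00 | 126.67 | 11.67 | 44333.33 | 4083.33
Σ | 15604.87 |  |  | 959625.34 | 984472.68
x_c = 959625.34 / 15604.87 = 61.50 mm
y_c = 984472.68 / 15604.87 = 63.09 mm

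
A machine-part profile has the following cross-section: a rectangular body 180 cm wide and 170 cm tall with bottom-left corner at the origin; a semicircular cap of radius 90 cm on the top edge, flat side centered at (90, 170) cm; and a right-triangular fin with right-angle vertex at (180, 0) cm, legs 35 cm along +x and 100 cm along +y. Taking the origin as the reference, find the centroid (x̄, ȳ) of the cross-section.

rectangular body: A = 180 × 170 = 30600.00, centroid at (90.00, 85.00).
semicircular top: A = ½π·90² = 12723.45, centroid at (90.00, 208.20).
triangular fin: A = ½·35·100 = 1750.00, centroid at (191.67, 33.33).
ΣA = 45073.45 cm², ΣAx̄ = 4234527.19 cm³, ΣAȳ = 5308319.88 cm³.
x̄ = 4234527.19/45073.45 = 93.95 cm; ȳ = 5308319.88/45073.45 = 117.77 cm.

x̄ = 93.95 cm, ȳ = 117.77 cm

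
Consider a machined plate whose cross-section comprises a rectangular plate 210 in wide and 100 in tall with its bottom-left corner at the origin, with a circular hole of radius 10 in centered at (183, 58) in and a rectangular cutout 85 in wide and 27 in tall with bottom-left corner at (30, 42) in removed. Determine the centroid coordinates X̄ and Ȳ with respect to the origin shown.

plate: A = 210 × 100 = 21000.00, centroid at (105.00, 50.00).
hole 1: A = −π·10² = -314.16, centroid at (183.00, 58.00).
hole 2: A = −(85 × 27) = -2295.00, centroid at (72.50, 55.50).
ΣA = 18390.84 in², ΣAX̄ = 1981121.35 in³, ΣAȲ = 904406.26 in³.
X̄ = 1981121.35/18390.84 = 107.72 in; Ȳ = 904406.26/18390.84 = 49.18 in.

X̄ = 107.72 in, Ȳ = 49.18 in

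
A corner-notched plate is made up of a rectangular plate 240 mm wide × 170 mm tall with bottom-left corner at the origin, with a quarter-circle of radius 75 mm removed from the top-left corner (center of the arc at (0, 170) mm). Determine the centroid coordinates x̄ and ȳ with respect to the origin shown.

plate: A = 240 × 170 = 40800.00, centroid at (120.00, 85.00).
removed quarter-circle: A = −¼π·75² = -4417.86, centroid at (31.83, 138.17).
ΣA = 36382.14 mm², ΣAx̄ = 4755375.00 mm³, ΣAȳ = 2857588.01 mm³.
x̄ = 4755375.00/36382.14 = 130.71 mm; ȳ = 2857588.01/36382.14 = 78.54 mm.

x̄ = 130.71 mm, ȳ = 78.54 mm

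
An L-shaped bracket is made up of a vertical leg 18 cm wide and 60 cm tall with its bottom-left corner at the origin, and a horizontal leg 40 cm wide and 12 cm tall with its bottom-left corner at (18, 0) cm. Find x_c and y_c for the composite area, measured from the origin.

vertical leg: A = 18 × 60 = 1080.00, centroid at (9.00, 30.00).
horizontal leg: A = 40 × 12 = 480.00, centroid at (38.00, 6.00).
ΣA = 1560.00 cm², ΣAx_c = 27960.00 cm³, ΣAy_c = 35280.00 cm³.
x_c = 27960.00/1560.00 = 17.92 cm; y_c = 35280.00/1560.00 = 22.62 cm.

x_c = 17.92 cm, y_c = 22.62 cm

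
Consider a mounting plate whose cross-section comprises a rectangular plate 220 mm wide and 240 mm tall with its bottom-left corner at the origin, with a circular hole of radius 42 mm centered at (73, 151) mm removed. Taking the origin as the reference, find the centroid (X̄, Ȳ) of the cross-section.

plate: A = 220 × 240 = 52800.00, centroid at (110.00, 120.00).
hole: A = −π·42² = -5541.77, centroid at (73.00, 151.00).
ΣA = 47258.23 mm²
ΣAX̄ = (52800.00)(110.00) + (-5541.77)(73.00) = 5403450.83 mm³
ΣAȲ = (52800.00)(120.00) + (-5541.77)(151.00) = 5499192.81 mm³
X̄ = 5403450.83 / 47258.23 = 114.34 mm
Ȳ = 5499192.81 / 47258.23 = 116.36 mm

X̄ = 114.34 mm, Ȳ = 116.36 mm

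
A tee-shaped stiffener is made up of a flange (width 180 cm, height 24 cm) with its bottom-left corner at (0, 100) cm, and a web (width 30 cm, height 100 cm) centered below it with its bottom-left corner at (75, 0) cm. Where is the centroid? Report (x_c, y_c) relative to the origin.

x_c = 90.00 cm, y_c = 86.59 cm

web: A = 30 × 100 = 3000.00, centroid at (90.00, 50.00).
flange: A = 180 × 24 = 4320.00, centroid at (90.00, 112.00).
ΣA = 7320.00 cm², ΣAx_c = 658800.00 cm³, ΣAy_c = 633840.00 cm³.
x_c = 658800.00/7320.00 = 90.00 cm; y_c = 633840.00/7320.00 = 86.59 cm.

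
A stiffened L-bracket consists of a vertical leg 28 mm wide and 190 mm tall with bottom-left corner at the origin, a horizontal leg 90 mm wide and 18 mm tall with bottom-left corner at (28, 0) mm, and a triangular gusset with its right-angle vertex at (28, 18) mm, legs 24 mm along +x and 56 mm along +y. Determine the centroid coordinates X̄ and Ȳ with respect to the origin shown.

X̄ = 28.50 mm, Ȳ = 71.55 mm

Part | A | x̄ᵢ | ȳᵢ | A·x̄ᵢ | A·ȳᵢ
vertical leg | 5320.00 | 14.00 | 95.00 | 74480.00 | 505400.00
horizontal leg | 1620.00 | 73.00 | 9.00 | 118260.00 | 14580.00
gusset | 672.00 | 36.00 | 36.67 | 24192.00 | 24640.00
Σ | 7612.00 |  |  | 216932.00 | 544620.00
X̄ = 216932.00 / 7612.00 = 28.50 mm
Ȳ = 544620.00 / 7612.00 = 71.55 mm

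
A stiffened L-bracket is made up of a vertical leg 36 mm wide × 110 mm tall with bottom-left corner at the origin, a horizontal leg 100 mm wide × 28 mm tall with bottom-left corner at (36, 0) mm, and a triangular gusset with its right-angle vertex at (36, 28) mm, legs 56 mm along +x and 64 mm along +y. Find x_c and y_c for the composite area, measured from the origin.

vertical leg: A = 36 × 110 = 3960.00, centroid at (18.00, 55.00).
horizontal leg: A = 100 × 28 = 2800.00, centroid at (86.00, 14.00).
gusset: A = ½·56·64 = 1792.00, centroid at (54.67, 49.33).
ΣA = 8552.00 mm²
ΣAx_c = (3960.00)(18.00) + (2800.00)(86.00) + (1792.00)(54.67) = 410042.67 mm³
ΣAy_c = (3960.00)(55.00) + (2800.00)(14.00) + (1792.00)(49.33) = 345405.33 mm³
x_c = 410042.67 / 8552.00 = 47.95 mm
y_c = 345405.33 / 8552.00 = 40.39 mm

x_c = 47.95 mm, y_c = 40.39 mm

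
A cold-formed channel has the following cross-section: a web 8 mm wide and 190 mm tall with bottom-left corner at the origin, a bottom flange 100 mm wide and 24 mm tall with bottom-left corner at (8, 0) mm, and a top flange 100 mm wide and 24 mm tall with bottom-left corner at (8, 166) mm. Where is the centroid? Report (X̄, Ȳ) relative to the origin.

X̄ = 45.01 mm, Ȳ = 95.00 mm

Part | A | x̄ᵢ | ȳᵢ | A·x̄ᵢ | A·ȳᵢ
web | 1520.00 | 4.00 | 95.00 | 6080.00 | 144400.00
bottom flange | 2400.00 | 58.00 | 12.00 | 139200.00 | 28800.00
top flange | 2400.00 | 58.00 | 178.00 | 139200.00 | 427200.00
Σ | 6320.00 |  |  | 284480.00 | 600400.00
X̄ = 284480.00 / 6320.00 = 45.01 mm
Ȳ = 600400.00 / 6320.00 = 95.00 mm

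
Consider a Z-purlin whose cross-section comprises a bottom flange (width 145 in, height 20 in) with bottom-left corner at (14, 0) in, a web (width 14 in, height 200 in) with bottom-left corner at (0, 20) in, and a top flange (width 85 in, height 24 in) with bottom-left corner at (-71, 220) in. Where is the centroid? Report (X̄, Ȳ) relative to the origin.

bottom flange: A = 145 × 20 = 2900.00, centroid at (86.50, 10.00).
web: A = 14 × 200 = 2800.00, centroid at (7.00, 120.00).
top flange: A = 85 × 24 = 2040.00, centroid at (-28.50, 232.00).
ΣA = 7740.00 in², ΣAX̄ = 212310.00 in³, ΣAȲ = 838280.00 in³.
X̄ = 212310.00/7740.00 = 27.43 in; Ȳ = 838280.00/7740.00 = 108.30 in.

X̄ = 27.43 in, Ȳ = 108.30 in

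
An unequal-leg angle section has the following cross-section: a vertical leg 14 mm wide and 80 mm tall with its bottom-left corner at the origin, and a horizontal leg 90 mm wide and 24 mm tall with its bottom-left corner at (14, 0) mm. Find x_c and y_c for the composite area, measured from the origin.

vertical leg: A = 14 × 80 = 1120.00, centroid at (7.00, 40.00).
horizontal leg: A = 90 × 24 = 2160.00, centroid at (59.00, 12.00).
ΣA = 3280.00 mm²
ΣAx_c = (1120.00)(7.00) + (2160.00)(59.00) = 135280.00 mm³
ΣAy_c = (1120.00)(40.00) + (2160.00)(12.00) = 70720.00 mm³
x_c = 135280.00 / 3280.00 = 41.24 mm
y_c = 70720.00 / 3280.00 = 21.56 mm

x_c = 41.24 mm, y_c = 21.56 mm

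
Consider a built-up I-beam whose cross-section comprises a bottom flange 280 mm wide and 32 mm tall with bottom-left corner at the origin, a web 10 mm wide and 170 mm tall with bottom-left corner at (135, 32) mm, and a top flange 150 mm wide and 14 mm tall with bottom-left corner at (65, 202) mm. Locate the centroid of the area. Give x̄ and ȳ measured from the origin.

Part | A | x̄ᵢ | ȳᵢ | A·x̄ᵢ | A·ȳᵢ
bottom flange | 8960.00 | 140.00 | 16.00 | 1254400.00 | 143360.00
web | 1700.00 | 140.00 | 117.00 | 238000.00 | 198900.00
top flange | 2100.00 | 140.00 | 209.00 | 294000.00 | 438900.00
Σ | 12760.00 |  |  | 1786400.00 | 781160.00
x̄ = 1786400.00 / 12760.00 = 140.00 mm
ȳ = 781160.00 / 12760.00 = 61.22 mm

x̄ = 140.00 mm, ȳ = 61.22 mm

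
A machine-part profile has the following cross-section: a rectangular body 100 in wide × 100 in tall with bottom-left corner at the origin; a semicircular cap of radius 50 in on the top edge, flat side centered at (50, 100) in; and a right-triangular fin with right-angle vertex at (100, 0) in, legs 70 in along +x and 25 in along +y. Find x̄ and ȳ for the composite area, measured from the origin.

Part | A | x̄ᵢ | ȳᵢ | A·x̄ᵢ | A·ȳᵢ
rectangular body | 10000.00 | 50.00 | 50.00 | 500000.00 | 500000.00
semicircular top | 3926.99 | 50.00 | 121.22 | 196349.54 | 476032.42
triangular fin | 875.00 | 123.33 | 8.33 | 107916.67 | 7291.67
Σ | 14801.99 |  |  | 804266.21 | 983324.08
x̄ = 804266.21 / 14801.99 = 54.34 in
ȳ = 983324.08 / 14801.99 = 66.43 in

x̄ = 54.34 in, ȳ = 66.43 in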